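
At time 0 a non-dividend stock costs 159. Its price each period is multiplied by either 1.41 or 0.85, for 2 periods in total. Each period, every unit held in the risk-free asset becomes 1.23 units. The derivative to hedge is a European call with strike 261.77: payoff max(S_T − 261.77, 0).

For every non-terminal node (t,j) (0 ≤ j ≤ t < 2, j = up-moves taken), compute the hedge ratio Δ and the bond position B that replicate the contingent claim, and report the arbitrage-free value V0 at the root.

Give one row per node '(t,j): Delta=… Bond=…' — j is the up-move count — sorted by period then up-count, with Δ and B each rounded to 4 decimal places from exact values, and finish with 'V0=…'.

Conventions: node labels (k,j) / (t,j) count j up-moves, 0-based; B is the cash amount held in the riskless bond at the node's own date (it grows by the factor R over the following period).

(0,0): Delta=0.3367 Bond=-36.9930
(1,0): Delta=0.0000 Bond=0.0000
(1,1): Delta=0.4328 Bond=-67.0546
V0=16.5380

No-arbitrage ⇒ martingale measure with p* = (R−d)/(u−d) = 0.6786.
Expiry values: V(2,0)=0.0000, V(2,1)=0.0000, V(2,2)=54.3379
Node (1,0) S=135.1500: V=(p*·0.0000+(1−p*)·0.0000)/1.23=0.0000; Δ=(0.0000−0.0000)/(190.5615−114.8775)=0.0000; B=V−Δ·S=0.0000
Node (1,1) S=224.1900: V=(p*·54.3379+(1−p*)·0.0000)/1.23=29.9774; Δ=(54.3379−0.0000)/(316.1079−190.5615)=0.4328; B=V−Δ·S=-67.0546
Node (0,0) S=159.0000: V=(p*·29.9774+(1−p*)·0.0000)/1.23=16.5380; Δ=(29.9774−0.0000)/(224.1900−135.1500)=0.3367; B=V−Δ·S=-36.9930
Sanity check at the root: Δ(0,0)·S0 + B(0,0) reproduces V0 = 16.5380.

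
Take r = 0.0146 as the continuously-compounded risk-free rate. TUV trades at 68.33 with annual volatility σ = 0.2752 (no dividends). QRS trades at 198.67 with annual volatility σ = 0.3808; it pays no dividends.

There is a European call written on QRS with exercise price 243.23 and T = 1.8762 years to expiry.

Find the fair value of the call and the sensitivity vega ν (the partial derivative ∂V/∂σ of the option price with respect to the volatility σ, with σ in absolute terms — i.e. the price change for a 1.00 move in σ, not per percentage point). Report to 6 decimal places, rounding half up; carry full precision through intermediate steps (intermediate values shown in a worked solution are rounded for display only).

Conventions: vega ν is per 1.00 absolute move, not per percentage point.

price = 28.223607
ν = 108.260954

σ√T = 0.3808·√1.8762 = 0.521599
d₁ = (ln(S/K) + (r+σ²/2)T) / (σ√T) = (ln(198.67/243.23) + (0.0146+0.3808²/2)·1.8762) / 0.521599 = (-0.202362 + 0.163425) / 0.521599 = -0.074650
d₂ = d₁ − σ√T = -0.074650 − 0.521599 = -0.596248
e^{−rT} = 0.972979
N(d₁) = 0.470247,  N(d₂) = 0.275505
Call price V = S·N(d₁) − K·e^{−rT}·N(d₂) = 93.423910 − 65.200304 = 28.223607
φ(d₁) = (1/√(2π))·e^{−d₁²/2} = 0.397832
ν = S·φ(d₁)·√T = 108.260954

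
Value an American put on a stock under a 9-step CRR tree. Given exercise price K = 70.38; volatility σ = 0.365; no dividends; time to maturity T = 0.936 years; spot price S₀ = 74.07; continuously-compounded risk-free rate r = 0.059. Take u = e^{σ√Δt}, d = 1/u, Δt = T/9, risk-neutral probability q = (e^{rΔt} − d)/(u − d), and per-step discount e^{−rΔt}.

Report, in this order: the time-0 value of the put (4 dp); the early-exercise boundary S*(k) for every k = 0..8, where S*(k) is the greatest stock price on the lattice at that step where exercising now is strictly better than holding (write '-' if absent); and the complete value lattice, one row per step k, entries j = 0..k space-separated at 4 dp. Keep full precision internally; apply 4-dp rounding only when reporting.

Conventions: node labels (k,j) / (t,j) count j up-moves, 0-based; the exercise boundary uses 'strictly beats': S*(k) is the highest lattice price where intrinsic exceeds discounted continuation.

Δt=0.10400, u=1.12492, d=0.88895, q=0.49669, disc=e^(-rΔt)=0.99388
k=9 terminal: V=max(K-S,0) → 44.7021 37.8862 29.2612 18.3467 4.5351 0.0000 0.0000 0.0000 0.0000 0.0000
k=8: j=0 S=28.8855 intr=41.4945 cont=41.0640 V=41.4945[EX]; j=1 S=36.5528 intr=33.8272 cont=33.3967 V=33.8272[EX]; j=2 S=46.2552 intr=24.1248 cont=23.6942 V=24.1248[EX]; j=3 S=58.5331 intr=11.8469 cont=11.4164 V=11.8469[EX]; j=4 S=74.0700 intr=0.0000 cont=2.2686 V=2.2686[hold]; j=5 S=93.7310 intr=0.0000 cont=0.0000 V=0.0000[hold]; j=6 S=118.6107 intr=0.0000 cont=0.0000 V=0.0000[hold]; j=7 S=150.0944 intr=0.0000 cont=0.0000 V=0.0000[hold]; j=8 S=189.9351 intr=0.0000 cont=0.0000 V=0.0000[hold]  S*(8)=58.5331
k=7: j=0 S=32.4938 intr=37.8862 cont=37.4557 V=37.8862[EX]; j=1 S=41.1188 intr=29.2612 cont=28.8307 V=29.2612[EX]; j=2 S=52.0333 intr=18.3467 cont=17.9162 V=18.3467[EX]; j=3 S=65.8449 intr=4.5351 cont=7.0461 V=7.0461[hold]; j=4 S=83.3226 intr=0.0000 cont=1.1348 V=1.1348[hold]; j=5 S=105.4395 intr=0.0000 cont=0.0000 V=0.0000[hold]; j=6 S=133.4271 intr=0.0000 cont=0.0000 V=0.0000[hold]; j=7 S=168.8437 intr=0.0000 cont=0.0000 V=0.0000[hold]  S*(7)=52.0333
k=6: j=0 S=36.5528 intr=33.8272 cont=33.3967 V=33.8272[EX]; j=1 S=46.2552 intr=24.1248 cont=23.6942 V=24.1248[EX]; j=2 S=58.5331 intr=11.8469 cont=12.6559 V=12.6559[hold]; j=3 S=74.0700 intr=0.0000 cont=4.0849 V=4.0849[hold]; j=4 S=93.7310 intr=0.0000 cont=0.5677 V=0.5677[hold]; j=5 S=118.6107 intr=0.0000 cont=0.0000 V=0.0000[hold]; j=6 S=150.0944 intr=0.0000 cont=0.0000 V=0.0000[hold]  S*(6)=46.2552
k=5: j=0 S=41.1188 intr=29.2612 cont=28.8307 V=29.2612[EX]; j=1 S=52.0333 intr=18.3467 cont=18.3155 V=18.3467[EX]; j=2 S=65.8449 intr=4.5351 cont=8.3474 V=8.3474[hold]; j=3 S=83.3226 intr=0.0000 cont=2.3236 V=2.3236[hold]; j=4 S=105.4395 intr=0.0000 cont=0.2840 V=0.2840[hold]; j=5 S=133.4271 intr=0.0000 cont=0.0000 V=0.0000[hold]  S*(5)=52.0333
k=4: j=0 S=46.2552 intr=24.1248 cont=23.6942 V=24.1248[EX]; j=1 S=58.5331 intr=11.8469 cont=13.2983 V=13.2983[hold]; j=2 S=74.0700 intr=0.0000 cont=5.3227 V=5.3227[hold]; j=3 S=93.7310 intr=0.0000 cont=1.3025 V=1.3025[hold]; j=4 S=118.6107 intr=0.0000 cont=0.1420 V=0.1420[hold]  S*(4)=46.2552
k=3: j=0 S=52.0333 intr=18.3467 cont=18.6327 V=18.6327[hold]; j=1 S=65.8449 intr=4.5351 cont=9.2797 V=9.2797[hold]; j=2 S=83.3226 intr=0.0000 cont=3.3055 V=3.3055[hold]; j=3 S=105.4395 intr=0.0000 cont=0.7217 V=0.7217[hold]  S*(3)=-
k=2: j=0 S=58.5331 intr=11.8469 cont=13.9016 V=13.9016[hold]; j=1 S=74.0700 intr=0.0000 cont=6.2738 V=6.2738[hold]; j=2 S=93.7310 intr=0.0000 cont=2.0098 V=2.0098[hold]  S*(2)=-
k=1: j=0 S=65.8449 intr=4.5351 cont=10.0511 V=10.0511[hold]; j=1 S=83.3226 intr=0.0000 cont=4.1305 V=4.1305[hold]  S*(1)=-
k=0: j=0 S=74.0700 intr=0.0000 cont=7.0669 V=7.0669[hold]  S*(0)=-

price = 7.0669
boundary = - - - - 46.2552 52.0333 46.2552 52.0333 58.5331
tree:
7.0669
10.0511 4.1305
13.9016 6.2738 2.0098
18.6327 9.2797 3.3055 0.7217
24.1248 13.2983 5.3227 1.3025 0.1420
29.2612 18.3467 8.3474 2.3236 0.2840 0.0000
33.8272 24.1248 12.6559 4.0849 0.5677 0.0000 0.0000
37.8862 29.2612 18.3467 7.0461 1.1348 0.0000 0.0000 0.0000
41.4945 33.8272 24.1248 11.8469 2.2686 0.0000 0.0000 0.0000 0.0000
44.7021 37.8862 29.2612 18.3467 4.5351 0.0000 0.0000 0.0000 0.0000 0.0000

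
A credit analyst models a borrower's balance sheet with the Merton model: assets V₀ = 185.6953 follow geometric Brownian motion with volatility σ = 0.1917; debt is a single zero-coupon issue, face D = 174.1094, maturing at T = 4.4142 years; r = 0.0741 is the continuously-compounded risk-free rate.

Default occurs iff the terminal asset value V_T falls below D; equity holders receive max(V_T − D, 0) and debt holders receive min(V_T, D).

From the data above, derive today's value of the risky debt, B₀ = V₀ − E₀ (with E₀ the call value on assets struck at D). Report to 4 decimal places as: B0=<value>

With assets at 185.6953 and a single debt payment of 174.1094 at 4.4142 years:
d₁ = [ln(V₀/D) + (r + σ²/2)T] / (σ√T)
   = [ln(185.6953/174.1094) + (0.0741 + 0.5·0.1917²)·4.4142] / (0.1917·√4.4142)
   = [0.064423 + 0.408201] / 0.402762 = 1.173458
d₂ = d₁ − σ√T = 1.173458 − 0.402762 = 0.770697
N(d₁) = 0.879694,  N(d₂) = 0.779557,  e^(−rT) = 0.721017
E₀ = V₀·N(d₁) − D·e^(−rT)·N(d₂)
   = 185.6953·0.879694 − 174.1094·0.721017·0.779557 = 65.492708
B₀ = V₀ − E₀ = 185.6953 − 65.492708 = 120.202592

B0=120.2026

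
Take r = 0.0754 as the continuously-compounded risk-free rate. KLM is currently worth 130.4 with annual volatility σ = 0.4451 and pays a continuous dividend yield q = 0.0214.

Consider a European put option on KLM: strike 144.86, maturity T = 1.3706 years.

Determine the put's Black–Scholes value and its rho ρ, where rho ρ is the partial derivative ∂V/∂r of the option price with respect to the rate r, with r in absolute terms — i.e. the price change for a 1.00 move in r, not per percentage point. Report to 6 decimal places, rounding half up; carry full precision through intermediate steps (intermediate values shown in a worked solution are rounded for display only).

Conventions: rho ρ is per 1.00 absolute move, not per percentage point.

price = 28.490980
ρ = -112.021304

σ√T = 0.4451·√1.3706 = 0.521090
d₁ = (ln(S/K) + (r−q+σ²/2)T) / (σ√T) = (ln(130.4/144.86) + (0.0754−0.0214+0.4451²/2)·1.3706) / 0.521090 = (-0.105161 + 0.209780) / 0.521090 = 0.200769
d₂ = d₁ − σ√T = 0.200769 − 0.521090 = -0.320321
e^{−rT} = 0.901817
e^{−qT} = 0.971095
N(−d₁) = 0.420440,  N(−d₂) = 0.625638
Put price V = K·e^{−rT}·N(−d₂) − S·e^{−qT}·N(−d₁) = 81.731580 − 53.240601 = 28.490980
ρ = −K·T·e^{−rT}·N(−d₂) = -112.021304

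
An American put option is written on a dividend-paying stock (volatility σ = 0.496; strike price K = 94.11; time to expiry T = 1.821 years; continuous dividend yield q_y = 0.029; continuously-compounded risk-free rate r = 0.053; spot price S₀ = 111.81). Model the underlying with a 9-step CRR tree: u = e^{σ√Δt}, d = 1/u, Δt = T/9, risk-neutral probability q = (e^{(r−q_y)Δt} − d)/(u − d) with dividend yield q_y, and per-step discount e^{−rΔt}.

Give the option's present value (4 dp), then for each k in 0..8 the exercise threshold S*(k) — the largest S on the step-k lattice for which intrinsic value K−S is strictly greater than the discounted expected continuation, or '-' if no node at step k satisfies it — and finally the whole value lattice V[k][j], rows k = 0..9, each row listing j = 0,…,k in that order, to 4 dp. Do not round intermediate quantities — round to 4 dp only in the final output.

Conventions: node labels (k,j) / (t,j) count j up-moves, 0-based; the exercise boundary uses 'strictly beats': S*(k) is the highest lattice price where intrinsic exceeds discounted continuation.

price = 16.5754
boundary = - - - - 45.8039 36.6444 45.8039 57.2528 71.5635
tree:
16.5754
22.5950 9.7655
30.0148 14.2524 4.6281
38.7134 20.3179 7.3326 1.5019
48.3061 28.1526 11.4250 2.6098 0.2118
57.4656 37.6741 17.4269 4.5143 0.3930 0.0000
64.7934 48.3061 25.8452 7.7671 0.7292 0.0000 0.0000
70.6559 57.4656 36.8572 13.2816 1.3531 0.0000 0.0000 0.0000
75.3461 64.7934 48.3061 22.5465 2.5107 0.0000 0.0000 0.0000 0.0000
79.0983 70.6559 57.4656 36.8572 4.6588 0.0000 0.0000 0.0000 0.0000 0.0000

Δt=0.20233, u=1.24996, d=0.80003, q=0.45527, disc=e^(-rΔt)=0.98933
k=9 terminal: V=max(K-S,0) → 79.0983 70.6559 57.4656 36.8572 4.6588 0.0000 0.0000 0.0000 0.0000 0.0000
k=8: j=0 S=18.7639 intr=75.3461 cont=74.4520 V=75.3461[EX]; j=1 S=29.3166 intr=64.7934 cont=63.9612 V=64.7934[EX]; j=2 S=45.8039 intr=48.3061 cont=47.5703 V=48.3061[EX]; j=3 S=71.5635 intr=22.5465 cont=21.9614 V=22.5465[EX]; j=4 S=111.8100 intr=0.0000 cont=2.5107 V=2.5107[hold]; j=5 S=174.6907 intr=0.0000 cont=0.0000 V=0.0000[hold]; j=6 S=272.9350 intr=0.0000 cont=0.0000 V=0.0000[hold]; j=7 S=426.4307 intr=0.0000 cont=0.0000 V=0.0000[hold]; j=8 S=666.2507 intr=0.0000 cont=0.0000 V=0.0000[hold]  S*(8)=71.5635
k=7: j=0 S=23.4541 intr=70.6559 cont=69.7893 V=70.6559[EX]; j=1 S=36.6444 intr=57.4656 cont=56.6762 V=57.4656[EX]; j=2 S=57.2528 intr=36.8572 cont=36.1883 V=36.8572[EX]; j=3 S=89.4512 intr=4.6588 cont=13.2816 V=13.2816[hold]; j=4 S=139.7575 intr=0.0000 cont=1.3531 V=1.3531[hold]; j=5 S=218.3557 intr=0.0000 cont=0.0000 V=0.0000[hold]; j=6 S=341.1566 intr=0.0000 cont=0.0000 V=0.0000[hold]; j=7 S=533.0194 intr=0.0000 cont=0.0000 V=0.0000[hold]  S*(7)=57.2528
k=6: j=0 S=29.3166 intr=64.7934 cont=63.9612 V=64.7934[EX]; j=1 S=45.8039 intr=48.3061 cont=47.5703 V=48.3061[EX]; j=2 S=71.5635 intr=22.5465 cont=25.8452 V=25.8452[hold]; j=3 S=111.8100 intr=0.0000 cont=7.7671 V=7.7671[hold]; j=4 S=174.6907 intr=0.0000 cont=0.7292 V=0.7292[hold]; j=5 S=272.9350 intr=0.0000 cont=0.0000 V=0.0000[hold]; j=6 S=426.4307 intr=0.0000 cont=0.0000 V=0.0000[hold]  S*(6)=45.8039
k=5: j=0 S=36.6444 intr=57.4656 cont=56.6762 V=57.4656[EX]; j=1 S=57.2528 intr=36.8572 cont=37.6741 V=37.6741[hold]; j=2 S=89.4512 intr=4.6588 cont=17.4269 V=17.4269[hold]; j=3 S=139.7575 intr=0.0000 cont=4.5143 V=4.5143[hold]; j=4 S=218.3557 intr=0.0000 cont=0.3930 V=0.3930[hold]; j=5 S=341.1566 intr=0.0000 cont=0.0000 V=0.0000[hold]  S*(5)=36.6444
k=4: j=0 S=45.8039 intr=48.3061 cont=47.9383 V=48.3061[EX]; j=1 S=71.5635 intr=22.5465 cont=28.1526 V=28.1526[hold]; j=2 S=111.8100 intr=0.0000 cont=11.4250 V=11.4250[hold]; j=3 S=174.6907 intr=0.0000 cont=2.6098 V=2.6098[hold]; j=4 S=272.9350 intr=0.0000 cont=0.2118 V=0.2118[hold]  S*(4)=45.8039
k=3: j=0 S=57.2528 intr=36.8572 cont=38.7134 V=38.7134[hold]; j=1 S=89.4512 intr=4.6588 cont=20.3179 V=20.3179[hold]; j=2 S=139.7575 intr=0.0000 cont=7.3326 V=7.3326[hold]; j=3 S=218.3557 intr=0.0000 cont=1.5019 V=1.5019[hold]  S*(3)=-
k=2: j=0 S=71.5635 intr=22.5465 cont=30.0148 V=30.0148[hold]; j=1 S=111.8100 intr=0.0000 cont=14.2524 V=14.2524[hold]; j=2 S=174.6907 intr=0.0000 cont=4.6281 V=4.6281[hold]  S*(2)=-
k=1: j=0 S=89.4512 intr=4.6588 cont=22.5950 V=22.5950[hold]; j=1 S=139.7575 intr=0.0000 cont=9.7655 V=9.7655[hold]  S*(1)=-
k=0: j=0 S=111.8100 intr=0.0000 cont=16.5754 V=16.5754[hold]  S*(0)=-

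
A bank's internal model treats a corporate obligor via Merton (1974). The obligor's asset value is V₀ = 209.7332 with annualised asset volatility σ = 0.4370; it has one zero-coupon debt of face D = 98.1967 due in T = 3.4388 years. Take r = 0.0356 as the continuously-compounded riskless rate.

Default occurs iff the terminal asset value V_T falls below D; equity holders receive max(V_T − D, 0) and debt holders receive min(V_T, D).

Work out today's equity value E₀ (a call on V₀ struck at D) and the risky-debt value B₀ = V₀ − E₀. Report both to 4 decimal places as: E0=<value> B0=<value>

E0=130.1448 B0=79.5884

Work the structural quantities from V₀ = 209.7332 against face 98.1967:
d₁ = [ln(V₀/D) + (r + σ²/2)T] / (σ√T)
   = [ln(209.7332/98.1967) + (0.0356 + 0.5·0.4370²)·3.4388] / (0.4370·√3.4388)
   = [0.758864 + 0.450773] / 0.810373 = 1.492692
d₂ = d₁ − σ√T = 1.492692 − 0.810373 = 0.682319
N(d₁) = 0.932241,  N(d₂) = 0.752481,  e^(−rT) = 0.884776
E₀ = V₀·N(d₁) − D·e^(−rT)·N(d₂)
   = 209.7332·0.932241 − 98.1967·0.884776·0.752481 = 130.144787
B₀ = V₀ − E₀ = 209.7332 − 130.144787 = 79.588413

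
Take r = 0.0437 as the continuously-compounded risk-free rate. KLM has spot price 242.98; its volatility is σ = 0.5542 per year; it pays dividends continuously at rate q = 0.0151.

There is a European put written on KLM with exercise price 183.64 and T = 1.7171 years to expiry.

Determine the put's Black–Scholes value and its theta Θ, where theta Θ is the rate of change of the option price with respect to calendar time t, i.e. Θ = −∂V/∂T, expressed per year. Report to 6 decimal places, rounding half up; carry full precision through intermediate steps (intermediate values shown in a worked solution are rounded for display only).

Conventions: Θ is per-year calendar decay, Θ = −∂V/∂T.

σ√T = 0.5542·√1.7171 = 0.726213
d₁ = (ln(S/K) + (r−q+σ²/2)T) / (σ√T) = (ln(242.98/183.64) + (0.0437−0.0151+0.5542²/2)·1.7171) / 0.726213 = (0.280002 + 0.312802) / 0.726213 = 0.816294
d₂ = d₁ − σ√T = 0.816294 − 0.726213 = 0.090081
e^{−rT} = 0.927709
e^{−qT} = 0.974405
N(−d₁) = 0.207166,  N(−d₂) = 0.464112
Put price V = K·e^{−rT}·N(−d₂) − S·e^{−qT}·N(−d₁) = 79.068111 − 49.048800 = 30.019311
φ(d₁) = (1/√(2π))·e^{−d₁²/2} = 0.285902
Θ = −S·e^{−qT}·φ(d₁)·σ/(2√T) − q·S·e^{−qT}·N(−d₁) + r·K·e^{−rT}·N(−d₂) = −14.314156 − 0.740637 + 3.455276 = -11.599517

price = 30.019311
Θ = -11.599517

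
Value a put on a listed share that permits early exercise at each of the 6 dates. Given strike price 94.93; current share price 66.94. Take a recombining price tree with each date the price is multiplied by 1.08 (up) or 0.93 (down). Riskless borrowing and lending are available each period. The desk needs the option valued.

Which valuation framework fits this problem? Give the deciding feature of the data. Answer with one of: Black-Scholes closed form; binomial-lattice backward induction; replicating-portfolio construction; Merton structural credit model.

framework: binomial-lattice backward induction

Key observation: the defining feature is the embedded early-exercise option across 6 discrete dates on the spot-66.94 tree; pricing the strike-94.93 put means working backward with an exercise test at every node.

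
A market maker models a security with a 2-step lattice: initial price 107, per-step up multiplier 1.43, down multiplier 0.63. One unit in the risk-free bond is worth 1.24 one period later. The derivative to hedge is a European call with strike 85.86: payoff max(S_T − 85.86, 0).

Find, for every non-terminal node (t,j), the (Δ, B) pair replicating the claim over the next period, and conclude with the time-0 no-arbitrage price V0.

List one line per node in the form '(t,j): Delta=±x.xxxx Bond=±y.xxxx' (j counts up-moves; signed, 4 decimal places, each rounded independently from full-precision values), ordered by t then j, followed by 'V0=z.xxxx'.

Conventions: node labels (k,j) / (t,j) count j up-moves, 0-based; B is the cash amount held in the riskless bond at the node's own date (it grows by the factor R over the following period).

The replicating-portfolio and risk-neutral prices coincide; use p* = (1.24−0.63)/(1.43−0.63) = 0.7625 for the latter.
Payoffs at expiry: V(2,0)=0.0000, V(2,1)=10.5363, V(2,2)=132.9443
Node (1,0) S=67.4100: V=(p*·10.5363+(1−p*)·0.0000)/1.24=6.4790; Δ=(10.5363−0.0000)/(96.3963−42.4683)=0.1954; B=V−Δ·S=-6.6914
Node (1,1) S=153.0100: V=(p*·132.9443+(1−p*)·10.5363)/1.24=83.7681; Δ=(132.9443−10.5363)/(218.8043−96.3963)=1.0000; B=V−Δ·S=-69.2419
Node (0,0) S=107.0000: V=(p*·83.7681+(1−p*)·6.4790)/1.24=52.7515; Δ=(83.7681−6.4790)/(153.0100−67.4100)=0.9029; B=V−Δ·S=-43.8598
As a check, the time-0 holding Δ(0,0)·S0 + B(0,0) comes to 52.7515 — exactly V0.

(0,0): Delta=0.9029 Bond=-43.8598
(1,0): Delta=0.1954 Bond=-6.6914
(1,1): Delta=1.0000 Bond=-69.2419
V0=52.7515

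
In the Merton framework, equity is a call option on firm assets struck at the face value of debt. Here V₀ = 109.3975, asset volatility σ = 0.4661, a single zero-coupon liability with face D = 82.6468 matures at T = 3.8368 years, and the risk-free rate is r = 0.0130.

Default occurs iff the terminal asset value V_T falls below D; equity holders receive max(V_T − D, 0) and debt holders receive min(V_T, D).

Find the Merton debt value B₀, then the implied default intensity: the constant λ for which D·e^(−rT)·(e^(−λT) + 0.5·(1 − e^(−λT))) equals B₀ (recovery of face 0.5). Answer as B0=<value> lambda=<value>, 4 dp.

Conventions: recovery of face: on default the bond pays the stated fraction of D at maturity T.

B0=58.9480 lambda=0.1809

With assets at 109.3975 and a single debt payment of 82.6468 at 3.8368 years:
d₁ = [ln(V₀/D) + (r + σ²/2)T] / (σ√T)
   = [ln(109.3975/82.6468) + (0.0130 + 0.5·0.4661²)·3.8368] / (0.4661·√3.8368)
   = [0.280412 + 0.466649] / 0.912985 = 0.818262
d₂ = d₁ − σ√T = 0.818262 − 0.912985 = -0.094723
N(d₁) = 0.793396,  N(d₂) = 0.462267,  e^(−rT) = 0.951345
E₀ = V₀·N(d₁) − D·e^(−rT)·N(d₂)
   = 109.3975·0.793396 − 82.6468·0.951345·0.462267 = 50.449497
B₀ = V₀ − E₀ = 109.3975 − 50.449497 = 58.948003
e^(−λT) = (B₀·e^(rT)/D − 0.5)/(1 − 0.5) = (58.9480·1.051143/82.6468 − 0.5)/0.5 = 0.49946020
λ = −ln(0.49946020)/3.8368 = 0.180939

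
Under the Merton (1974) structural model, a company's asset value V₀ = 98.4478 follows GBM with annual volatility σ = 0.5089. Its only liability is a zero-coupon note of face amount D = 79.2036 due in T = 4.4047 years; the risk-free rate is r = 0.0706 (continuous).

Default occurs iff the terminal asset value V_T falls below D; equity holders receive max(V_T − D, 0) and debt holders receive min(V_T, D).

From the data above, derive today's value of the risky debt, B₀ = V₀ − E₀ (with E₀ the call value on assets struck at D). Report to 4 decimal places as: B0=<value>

Equity is a call on the firm's assets struck at D = 79.2036:
d₁ = [ln(V₀/D) + (r + σ²/2)T] / (σ√T)
   = [ln(98.4478/79.2036) + (0.0706 + 0.5·0.5089²)·4.4047] / (0.5089·√4.4047)
   = [0.217505 + 0.881335] / 1.068048 = 1.028830
d₂ = d₁ − σ√T = 1.028830 − 1.068048 = -0.039218
N(d₁) = 0.848220,  N(d₂) = 0.484358,  e^(−rT) = 0.732735
E₀ = V₀·N(d₁) − D·e^(−rT)·N(d₂)
   = 98.4478·0.848220 − 79.2036·0.732735·0.484358 = 55.395569
B₀ = V₀ − E₀ = 98.4478 − 55.395569 = 43.052231

B0=43.0522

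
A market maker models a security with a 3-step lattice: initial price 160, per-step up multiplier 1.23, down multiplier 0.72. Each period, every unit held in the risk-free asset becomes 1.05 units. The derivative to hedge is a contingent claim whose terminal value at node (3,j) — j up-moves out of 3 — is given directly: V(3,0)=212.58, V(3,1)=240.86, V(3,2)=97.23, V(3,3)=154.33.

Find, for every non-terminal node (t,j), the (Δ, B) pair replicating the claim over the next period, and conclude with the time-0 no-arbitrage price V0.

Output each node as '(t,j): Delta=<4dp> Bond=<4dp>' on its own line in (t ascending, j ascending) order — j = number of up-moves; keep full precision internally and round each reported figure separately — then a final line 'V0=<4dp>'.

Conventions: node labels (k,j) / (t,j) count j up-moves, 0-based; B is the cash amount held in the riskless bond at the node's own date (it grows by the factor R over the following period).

Risk-neutral probability p* = (R−d)/(u−d) = (1.05−0.72)/(1.23−0.72) = 0.6471.
Payoffs at expiry: V(3,0)=212.5800, V(3,1)=240.8600, V(3,2)=97.2300, V(3,3)=154.3300
  t=2,j=0: stock 82.9440 → up 102.0211 (V=240.8600), down 59.7197 (V=212.5800). Price 219.8846; hedge Δ=0.6685, bond B=164.4336.
  t=2,j=1: stock 141.6960 → up 174.2861 (V=97.2300), down 102.0211 (V=240.8600). Price 140.8790; hedge Δ=-1.9875, bond B=422.5064.
  t=2,j=2: stock 242.0640 → up 297.7387 (V=154.3300), down 174.2861 (V=97.2300). Price 127.7877; hedge Δ=0.4625, bond B=15.8269.
  t=1,j=0: stock 115.2000 → up 141.6960 (V=140.8790), down 82.9440 (V=219.8846). Price 160.7270; hedge Δ=-1.3447, bond B=315.6399.
  t=1,j=1: stock 196.8000 → up 242.0640 (V=127.7877), down 141.6960 (V=140.8790). Price 126.1030; hedge Δ=-0.1304, bond B=151.7722.
  t=0,j=0: stock 160.0000 → up 196.8000 (V=126.1030), down 115.2000 (V=160.7270). Price 131.7364; hedge Δ=-0.4243, bond B=199.6266.
Check: Δ(0,0)·S0 + B(0,0) = 131.7364 = V0.

(0,0): Delta=-0.4243 Bond=199.6266
(1,0): Delta=-1.3447 Bond=315.6399
(1,1): Delta=-0.1304 Bond=151.7722
(2,0): Delta=0.6685 Bond=164.4336
(2,1): Delta=-1.9875 Bond=422.5064
(2,2): Delta=0.4625 Bond=15.8269
V0=131.7364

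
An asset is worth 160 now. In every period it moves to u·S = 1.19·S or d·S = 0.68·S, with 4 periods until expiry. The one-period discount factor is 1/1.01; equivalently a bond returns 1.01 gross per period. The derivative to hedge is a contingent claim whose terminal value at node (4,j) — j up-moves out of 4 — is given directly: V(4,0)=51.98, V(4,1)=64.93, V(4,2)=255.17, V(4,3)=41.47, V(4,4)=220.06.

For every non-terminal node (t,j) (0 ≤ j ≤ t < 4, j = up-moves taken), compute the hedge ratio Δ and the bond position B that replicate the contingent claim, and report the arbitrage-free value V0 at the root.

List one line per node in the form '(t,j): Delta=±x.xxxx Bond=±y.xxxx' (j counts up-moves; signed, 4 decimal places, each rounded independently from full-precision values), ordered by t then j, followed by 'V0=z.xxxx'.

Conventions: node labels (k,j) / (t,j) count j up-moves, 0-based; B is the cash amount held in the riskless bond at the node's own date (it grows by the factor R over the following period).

(0,0): Delta=0.0026 Bond=136.5086
(1,0): Delta=-0.0171 Bond=140.0159
(1,1): Delta=0.0087 Bond=136.7053
(2,0): Delta=3.3500 Bond=-107.6986
(2,1): Delta=-1.0666 Bond=277.2967
(2,2): Delta=0.3439 Bond=62.1317
(3,0): Delta=0.5047 Bond=34.3696
(3,1): Delta=4.2369 Bond=-186.8548
(3,2): Delta=-2.7196 Bond=534.7558
(3,3): Delta=1.2988 Bond=-194.7030
V0=136.9220

Risk-neutral probability p* = (R−d)/(u−d) = (1.01−0.68)/(1.19−0.68) = 0.6471.
Expiry values: V(4,0)=51.9800, V(4,1)=64.9300, V(4,2)=255.1700, V(4,3)=41.4700, V(4,4)=220.0600
Node (3,0) S=50.3091: V=(p*·64.9300+(1−p*)·51.9800)/1.01=59.7618; Δ=(64.9300−51.9800)/(59.8679−34.2102)=0.5047; B=V−Δ·S=34.3696
Node (3,1) S=88.0410: V=(p*·255.1700+(1−p*)·64.9300)/1.01=186.1648; Δ=(255.1700−64.9300)/(104.7687−59.8679)=4.2369; B=V−Δ·S=-186.8548
Node (3,2) S=154.0717: V=(p*·41.4700+(1−p*)·255.1700)/1.01=115.7362; Δ=(41.4700−255.1700)/(183.3453−104.7687)=-2.7196; B=V−Δ·S=534.7558
Node (3,3) S=269.6254: V=(p*·220.0600+(1−p*)·41.4700)/1.01=155.4735; Δ=(220.0600−41.4700)/(320.8543−183.3453)=1.2988; B=V−Δ·S=-194.7030
Node (2,0) S=73.9840: V=(p*·186.1648+(1−p*)·59.7618)/1.01=140.1505; Δ=(186.1648−59.7618)/(88.0410−50.3091)=3.3500; B=V−Δ·S=-107.6986
Node (2,1) S=129.4720: V=(p*·115.7362+(1−p*)·186.1648)/1.01=139.2013; Δ=(115.7362−186.1648)/(154.0717−88.0410)=-1.0666; B=V−Δ·S=277.2967
Node (2,2) S=226.5760: V=(p*·155.4735+(1−p*)·115.7362)/1.01=140.0481; Δ=(155.4735−115.7362)/(269.6254−154.0717)=0.3439; B=V−Δ·S=62.1317
Node (1,0) S=108.8000: V=(p*·139.2013+(1−p*)·140.1505)/1.01=138.1548; Δ=(139.2013−140.1505)/(129.4720−73.9840)=-0.0171; B=V−Δ·S=140.0159
Node (1,1) S=190.4000: V=(p*·140.0481+(1−p*)·139.2013)/1.01=138.3656; Δ=(140.0481−139.2013)/(226.5760−129.4720)=0.0087; B=V−Δ·S=136.7053
Node (0,0) S=160.0000: V=(p*·138.3656+(1−p*)·138.1548)/1.01=136.9220; Δ=(138.3656−138.1548)/(190.4000−108.8000)=0.0026; B=V−Δ·S=136.5086
Check: Δ(0,0)·S0 + B(0,0) = 136.9220 = V0.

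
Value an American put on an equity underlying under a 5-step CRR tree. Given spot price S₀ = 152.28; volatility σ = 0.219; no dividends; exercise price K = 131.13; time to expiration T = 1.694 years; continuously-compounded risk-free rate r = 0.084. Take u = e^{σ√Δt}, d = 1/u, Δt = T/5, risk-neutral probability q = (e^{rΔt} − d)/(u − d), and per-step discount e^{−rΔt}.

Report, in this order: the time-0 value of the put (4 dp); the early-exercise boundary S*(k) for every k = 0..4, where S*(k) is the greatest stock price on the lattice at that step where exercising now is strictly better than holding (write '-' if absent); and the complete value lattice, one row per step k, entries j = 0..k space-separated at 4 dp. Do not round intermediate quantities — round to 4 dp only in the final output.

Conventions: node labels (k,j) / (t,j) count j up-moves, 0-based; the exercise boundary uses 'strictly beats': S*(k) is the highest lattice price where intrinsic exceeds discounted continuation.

params: Δt=0.33880 u=1.13595 d=0.88032 q=0.58110 e^(-rΔt)=0.97194
t_5 payoffs: 50.6218 27.2430 0.0000 0.0000 0.0000 0.0000
t_4: node(4,0) S=91.4536 payoff=39.6764 vs cont=35.9971 → 39.6764 [stop]  node(4,1) S=118.0108 payoff=13.1192 vs cont=11.0918 → 13.1192 [stop]  node(4,2) S=152.2800 payoff=0.0000 vs cont=0.0000 → 0.0000 [wait]  node(4,3) S=196.5006 payoff=0.0000 vs cont=0.0000 → 0.0000 [wait]  node(4,4) S=253.5624 payoff=0.0000 vs cont=0.0000 → 0.0000 [wait]  ⇒ S*(4)=118.0108
t_3: node(3,0) S=103.8870 payoff=27.2430 vs cont=23.5637 → 27.2430 [stop]  node(3,1) S=134.0548 payoff=0.0000 vs cont=5.3414 → 5.3414 [wait]  node(3,2) S=172.9830 payoff=0.0000 vs cont=0.0000 → 0.0000 [wait]  node(3,3) S=223.2155 payoff=0.0000 vs cont=0.0000 → 0.0000 [wait]  ⇒ S*(3)=103.8870
t_2: node(2,0) S=118.0108 payoff=13.1192 vs cont=14.1087 → 14.1087 [wait]  node(2,1) S=152.2800 payoff=0.0000 vs cont=2.1747 → 2.1747 [wait]  node(2,2) S=196.5006 payoff=0.0000 vs cont=0.0000 → 0.0000 [wait]  ⇒ S*(2)=-
t_1: node(1,0) S=134.0548 payoff=0.0000 vs cont=6.9725 → 6.9725 [wait]  node(1,1) S=172.9830 payoff=0.0000 vs cont=0.8854 → 0.8854 [wait]  ⇒ S*(1)=-
t_0: node(0,0) S=152.2800 payoff=0.0000 vs cont=3.3389 → 3.3389 [wait]  ⇒ S*(0)=-

price = 3.3389
boundary = - - - 103.8870 118.0108
tree:
3.3389
6.9725 0.8854
14.1087 2.1747 0.0000
27.2430 5.3414 0.0000 0.0000
39.6764 13.1192 0.0000 0.0000 0.0000
50.6218 27.2430 0.0000 0.0000 0.0000 0.0000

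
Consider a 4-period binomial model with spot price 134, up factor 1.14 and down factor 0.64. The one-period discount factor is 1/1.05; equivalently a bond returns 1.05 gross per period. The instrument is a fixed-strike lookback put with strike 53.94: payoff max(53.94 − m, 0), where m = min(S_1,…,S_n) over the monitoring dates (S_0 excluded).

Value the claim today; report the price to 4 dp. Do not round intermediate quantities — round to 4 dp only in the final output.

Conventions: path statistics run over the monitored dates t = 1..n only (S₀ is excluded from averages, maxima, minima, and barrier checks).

Risk-neutral up-probability p* = (R−d)/(u−d) = (1.05−0.64)/(1.14−0.64) = 0.8200; the claim prices as the p*-weighted sum of path payoffs discounted by R^4.
Enumerate all 2^4 = 16 price paths (U = up ×1.14, D = down ×0.64); each path with k up-moves has probability p*^k·(1−p*)^(4−k).
DDDD: m=22.4815, payoff=31.4585, prob=0.001050
UDDD: m=40.0451, payoff=13.8949, prob=0.004782
DUDD: m=40.0451, payoff=13.8949, prob=0.004782
UUDD: m=71.3304, payoff=0.0000, prob=0.021786
DDUD: m=40.0451, payoff=13.8949, prob=0.004782
UDUD: m=71.3304, payoff=0.0000, prob=0.021786
DUUD: m=71.3304, payoff=0.0000, prob=0.021786
UUUD: m=127.0572, payoff=0.0000, prob=0.099246
DDDU: m=35.1273, payoff=18.8127, prob=0.004782
UDDU: m=62.5705, payoff=0.0000, prob=0.021786
DUDU: m=62.5705, payoff=0.0000, prob=0.021786
UUDU: m=111.4537, payoff=0.0000, prob=0.099246
DDUU: m=54.8864, payoff=0.0000, prob=0.021786
UDUU: m=97.7664, payoff=0.0000, prob=0.099246
DUUU: m=85.7600, payoff=0.0000, prob=0.099246
UUUU: m=152.7600, payoff=0.0000, prob=0.452122
Price = Σ prob·payoff / R^4 = 0.322337 / 1.215506 = 0.2652

price = 0.2652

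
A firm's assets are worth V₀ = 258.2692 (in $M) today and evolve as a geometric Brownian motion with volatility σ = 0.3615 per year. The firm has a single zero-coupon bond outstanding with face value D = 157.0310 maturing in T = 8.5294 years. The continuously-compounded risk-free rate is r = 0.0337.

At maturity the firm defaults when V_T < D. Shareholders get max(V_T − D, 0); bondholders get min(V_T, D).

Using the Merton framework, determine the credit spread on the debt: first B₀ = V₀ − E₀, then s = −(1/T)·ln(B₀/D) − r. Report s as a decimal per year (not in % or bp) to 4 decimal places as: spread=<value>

With assets at 258.2692 and a single debt payment of 157.0310 at 8.5294 years:
d₁ = [ln(V₀/D) + (r + σ²/2)T] / (σ√T)
   = [ln(258.2692/157.0310) + (0.0337 + 0.5·0.3615²)·8.5294] / (0.3615·√8.5294)
   = [0.497559 + 0.844761] / 1.055766 = 1.271419
d₂ = d₁ − σ√T = 1.271419 − 1.055766 = 0.215653
N(d₁) = 0.898210,  N(d₂) = 0.585371,  e^(−rT) = 0.750181
E₀ = V₀·N(d₁) − D·e^(−rT)·N(d₂)
   = 258.2692·0.898210 − 157.0310·0.750181·0.585371 = 163.022344
B₀ = V₀ − E₀ = 258.2692 − 163.022344 = 95.246856
spread = −(1/T)·ln(B₀/D) − r = −(1/8.5294)·ln(95.246856/157.0310) − 0.0337 = 0.02491740

spread=0.0249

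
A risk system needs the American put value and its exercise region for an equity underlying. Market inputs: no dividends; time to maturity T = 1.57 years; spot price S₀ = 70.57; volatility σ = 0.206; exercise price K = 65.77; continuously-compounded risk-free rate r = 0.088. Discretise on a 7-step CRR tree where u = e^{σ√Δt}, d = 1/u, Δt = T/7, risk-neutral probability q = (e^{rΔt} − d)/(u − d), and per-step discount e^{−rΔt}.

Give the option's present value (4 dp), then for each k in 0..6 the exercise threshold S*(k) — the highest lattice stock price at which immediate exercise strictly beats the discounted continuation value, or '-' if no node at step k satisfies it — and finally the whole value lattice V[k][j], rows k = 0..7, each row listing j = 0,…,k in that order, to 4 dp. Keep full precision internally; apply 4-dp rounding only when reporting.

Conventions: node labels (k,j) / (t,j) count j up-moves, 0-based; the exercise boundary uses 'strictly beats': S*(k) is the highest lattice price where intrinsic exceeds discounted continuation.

price = 2.4478
boundary = - - - 52.6638 58.0606 52.6638 58.0606
tree:
2.4478
4.4309 1.0821
7.7693 2.1427 0.3440
13.1062 4.1349 0.7598 0.0517
18.0014 7.7094 1.6639 0.1250 0.0000
22.4416 13.1062 3.6053 0.3018 0.0000 0.0000
26.4690 18.0014 7.7094 0.7287 0.0000 0.0000 0.0000
30.1221 22.4416 13.1062 1.7596 0.0000 0.0000 0.0000 0.0000

Δt=0.22429  u=1.10248  d=0.90705  q=0.57763  discount=0.98046
step 7 (expiry): payoffs max(K−S,0) = 30.1221 22.4416 13.1062 1.7596 0.0000 0.0000 0.0000 0.0000
step 6: (k=6,j=0): S=39.3010, K−S=26.4690, hold=25.1836 ⇒ V=26.4690 exercise | (k=6,j=1): S=47.7686, K−S=18.0014, hold=16.7160 ⇒ V=18.0014 exercise | (k=6,j=2): S=58.0606, K−S=7.7094, hold=6.4240 ⇒ V=7.7094 exercise | (k=6,j=3): S=70.5700, K−S=0.0000, hold=0.7287 ⇒ V=0.7287 continue | (k=6,j=4): S=85.7746, K−S=0.0000, hold=0.0000 ⇒ V=0.0000 continue | (k=6,j=5): S=104.2552, K−S=0.0000, hold=0.0000 ⇒ V=0.0000 continue | (k=6,j=6): S=126.7175, K−S=0.0000, hold=0.0000 ⇒ V=0.0000 continue  boundary S*=58.0606
step 5: (k=5,j=0): S=43.3284, K−S=22.4416, hold=21.1562 ⇒ V=22.4416 exercise | (k=5,j=1): S=52.6638, K−S=13.1062, hold=11.8208 ⇒ V=13.1062 exercise | (k=5,j=2): S=64.0104, K−S=1.7596, hold=3.6053 ⇒ V=3.6053 continue | (k=5,j=3): S=77.8018, K−S=0.0000, hold=0.3018 ⇒ V=0.3018 continue | (k=5,j=4): S=94.5645, K−S=0.0000, hold=0.0000 ⇒ V=0.0000 continue | (k=5,j=5): S=114.9389, K−S=0.0000, hold=0.0000 ⇒ V=0.0000 continue  boundary S*=52.6638
step 4: (k=4,j=0): S=47.7686, K−S=18.0014, hold=16.7160 ⇒ V=18.0014 exercise | (k=4,j=1): S=58.0606, K−S=7.7094, hold=7.4693 ⇒ V=7.7094 exercise | (k=4,j=2): S=70.5700, K−S=0.0000, hold=1.6639 ⇒ V=1.6639 continue | (k=4,j=3): S=85.7746, K−S=0.0000, hold=0.1250 ⇒ V=0.1250 continue | (k=4,j=4): S=104.2552, K−S=0.0000, hold=0.0000 ⇒ V=0.0000 continue  boundary S*=58.0606
step 3: (k=3,j=0): S=52.6638, K−S=13.1062, hold=11.8208 ⇒ V=13.1062 exercise | (k=3,j=1): S=64.0104, K−S=1.7596, hold=4.1349 ⇒ V=4.1349 continue | (k=3,j=2): S=77.8018, K−S=0.0000, hold=0.7598 ⇒ V=0.7598 continue | (k=3,j=3): S=94.5645, K−S=0.0000, hold=0.0517 ⇒ V=0.0517 continue  boundary S*=52.6638
step 2: (k=2,j=0): S=58.0606, K−S=7.7094, hold=7.7693 ⇒ V=7.7693 continue | (k=2,j=1): S=70.5700, K−S=0.0000, hold=2.1427 ⇒ V=2.1427 continue | (k=2,j=2): S=85.7746, K−S=0.0000, hold=0.3440 ⇒ V=0.3440 continue  boundary S*=-
step 1: (k=1,j=0): S=64.0104, K−S=1.7596, hold=4.4309 ⇒ V=4.4309 continue | (k=1,j=1): S=77.8018, K−S=0.0000, hold=1.0821 ⇒ V=1.0821 continue  boundary S*=-
step 0: (k=0,j=0): S=70.5700, K−S=0.0000, hold=2.4478 ⇒ V=2.4478 continue  boundary S*=-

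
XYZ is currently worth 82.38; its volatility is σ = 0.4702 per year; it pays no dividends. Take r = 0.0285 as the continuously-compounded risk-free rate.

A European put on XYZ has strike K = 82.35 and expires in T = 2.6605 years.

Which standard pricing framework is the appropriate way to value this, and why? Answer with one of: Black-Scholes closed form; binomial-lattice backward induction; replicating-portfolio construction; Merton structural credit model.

Key observation: everything needed for the exact continuous-time valuation of the European put on XYZ (strike 82.35) is given, and no feature rules the closed form out.

framework: Black-Scholes closed form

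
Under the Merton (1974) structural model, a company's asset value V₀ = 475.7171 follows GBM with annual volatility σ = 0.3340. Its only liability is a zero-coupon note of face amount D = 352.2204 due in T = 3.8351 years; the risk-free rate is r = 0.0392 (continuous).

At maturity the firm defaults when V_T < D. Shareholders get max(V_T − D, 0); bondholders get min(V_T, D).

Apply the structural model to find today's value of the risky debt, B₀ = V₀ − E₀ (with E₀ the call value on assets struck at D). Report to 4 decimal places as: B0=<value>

B0=267.9960

Apply the equity-as-call identities (strike 352.2204, horizon 3.8351 years):
d₁ = [ln(V₀/D) + (r + σ²/2)T] / (σ√T)
   = [ln(475.7171/352.2204) + (0.0392 + 0.5·0.3340²)·3.8351] / (0.3340·√3.8351)
   = [0.300566 + 0.364250] / 0.654086 = 1.016405
d₂ = d₁ − σ√T = 1.016405 − 0.654086 = 0.362319
N(d₁) = 0.845282,  N(d₂) = 0.641443,  e^(−rT) = 0.860419
E₀ = V₀·N(d₁) − D·e^(−rT)·N(d₂)
   = 475.7171·0.845282 − 352.2204·0.860419·0.641443 = 207.721061
B₀ = V₀ − E₀ = 475.7171 − 207.721061 = 267.996039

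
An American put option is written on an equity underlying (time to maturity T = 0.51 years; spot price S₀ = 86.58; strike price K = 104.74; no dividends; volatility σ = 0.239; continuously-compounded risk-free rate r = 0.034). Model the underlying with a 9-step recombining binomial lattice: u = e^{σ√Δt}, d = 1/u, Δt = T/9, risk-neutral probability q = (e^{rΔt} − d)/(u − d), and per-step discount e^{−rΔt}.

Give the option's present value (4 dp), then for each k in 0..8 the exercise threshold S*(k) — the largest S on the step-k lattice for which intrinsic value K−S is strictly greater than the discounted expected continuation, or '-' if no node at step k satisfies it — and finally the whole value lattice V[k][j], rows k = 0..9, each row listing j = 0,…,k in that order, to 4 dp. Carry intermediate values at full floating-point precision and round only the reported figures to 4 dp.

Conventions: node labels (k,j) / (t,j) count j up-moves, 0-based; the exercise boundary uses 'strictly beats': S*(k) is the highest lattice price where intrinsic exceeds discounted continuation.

price = 18.4625
boundary = - 81.7917 77.2682 81.7917 86.5800 81.7917 86.5800 91.6486 97.0140
tree:
18.4625
22.9483 14.0960
27.4718 18.2791 10.0122
31.7452 22.9483 13.7306 6.3725
35.7822 27.4718 18.1600 9.4018 3.4004
39.5959 31.7452 22.9483 13.3671 5.5155 1.3212
43.1987 35.7822 27.4718 18.1600 8.6773 2.4091 0.2502
46.6023 39.5959 31.7452 22.9483 13.0914 4.3442 0.5041 0.0000
49.8176 43.1987 35.7822 27.4718 18.1600 7.7260 1.0157 0.0000 0.0000
52.8551 46.6023 39.5959 31.7452 22.9483 13.0914 2.0465 0.0000 0.0000 0.0000

Δt=0.05667, u=1.05854, d=0.94469, q=0.50272, disc=e^(-rΔt)=0.99808
k=9 terminal: V=max(K-S,0) → 52.8551 46.6023 39.5959 31.7452 22.9483 13.0914 2.0465 0.0000 0.0000 0.0000
k=8: j=0 S=54.9224 intr=49.8176 cont=49.6160 V=49.8176[EX]; j=1 S=61.5413 intr=43.1987 cont=42.9971 V=43.1987[EX]; j=2 S=68.9578 intr=35.7822 cont=35.5806 V=35.7822[EX]; j=3 S=77.2682 intr=27.4718 cont=27.2702 V=27.4718[EX]; j=4 S=86.5800 intr=18.1600 cont=17.9584 V=18.1600[EX]; j=5 S=97.0140 intr=7.7260 cont=7.5244 V=7.7260[EX]; j=6 S=108.7055 intr=0.0000 cont=1.0157 V=1.0157[hold]; j=7 S=121.8059 intr=0.0000 cont=0.0000 V=0.0000[hold]; j=8 S=136.4852 intr=0.0000 cont=0.0000 V=0.0000[hold]  S*(8)=97.0140
k=7: j=0 S=58.1377 intr=46.6023 cont=46.4006 V=46.6023[EX]; j=1 S=65.1441 intr=39.5959 cont=39.3943 V=39.5959[EX]; j=2 S=72.9948 intr=31.7452 cont=31.5436 V=31.7452[EX]; j=3 S=81.7917 intr=22.9483 cont=22.7467 V=22.9483[EX]; j=4 S=91.6486 intr=13.0914 cont=12.8897 V=13.0914[EX]; j=5 S=102.6935 intr=2.0465 cont=4.3442 V=4.3442[hold]; j=6 S=115.0694 intr=0.0000 cont=0.5041 V=0.5041[hold]; j=7 S=128.9368 intr=0.0000 cont=0.0000 V=0.0000[hold]  S*(7)=91.6486
k=6: j=0 S=61.5413 intr=43.1987 cont=42.9971 V=43.1987[EX]; j=1 S=68.9578 intr=35.7822 cont=35.5806 V=35.7822[EX]; j=2 S=77.2682 intr=27.4718 cont=27.2702 V=27.4718[EX]; j=3 S=86.5800 intr=18.1600 cont=17.9584 V=18.1600[EX]; j=4 S=97.0140 intr=7.7260 cont=8.6773 V=8.6773[hold]; j=5 S=108.7055 intr=0.0000 cont=2.4091 V=2.4091[hold]; j=6 S=121.8059 intr=0.0000 cont=0.2502 V=0.2502[hold]  S*(6)=86.5800
k=5: j=0 S=65.1441 intr=39.5959 cont=39.3943 V=39.5959[EX]; j=1 S=72.9948 intr=31.7452 cont=31.5436 V=31.7452[EX]; j=2 S=81.7917 intr=22.9483 cont=22.7467 V=22.9483[EX]; j=3 S=91.6486 intr=13.0914 cont=13.3671 V=13.3671[hold]; j=4 S=102.6935 intr=2.0465 cont=5.5155 V=5.5155[hold]; j=5 S=115.0694 intr=0.0000 cont=1.3212 V=1.3212[hold]  S*(5)=81.7917
k=4: j=0 S=68.9578 intr=35.7822 cont=35.5806 V=35.7822[EX]; j=1 S=77.2682 intr=27.4718 cont=27.2702 V=27.4718[EX]; j=2 S=86.5800 intr=18.1600 cont=18.0967 V=18.1600[EX]; j=3 S=97.0140 intr=7.7260 cont=9.4018 V=9.4018[hold]; j=4 S=108.7055 intr=0.0000 cont=3.4004 V=3.4004[hold]  S*(4)=86.5800
k=3: j=0 S=72.9948 intr=31.7452 cont=31.5436 V=31.7452[EX]; j=1 S=81.7917 intr=22.9483 cont=22.7467 V=22.9483[EX]; j=2 S=91.6486 intr=13.0914 cont=13.7306 V=13.7306[hold]; j=3 S=102.6935 intr=2.0465 cont=6.3725 V=6.3725[hold]  S*(3)=81.7917
k=2: j=0 S=77.2682 intr=27.4718 cont=27.2702 V=27.4718[EX]; j=1 S=86.5800 intr=18.1600 cont=18.2791 V=18.2791[hold]; j=2 S=97.0140 intr=7.7260 cont=10.0122 V=10.0122[hold]  S*(2)=77.2682
k=1: j=0 S=81.7917 intr=22.9483 cont=22.8065 V=22.9483[EX]; j=1 S=91.6486 intr=13.0914 cont=14.0960 V=14.0960[hold]  S*(1)=81.7917
k=0: j=0 S=86.5800 intr=18.1600 cont=18.4625 V=18.4625[hold]  S*(0)=-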